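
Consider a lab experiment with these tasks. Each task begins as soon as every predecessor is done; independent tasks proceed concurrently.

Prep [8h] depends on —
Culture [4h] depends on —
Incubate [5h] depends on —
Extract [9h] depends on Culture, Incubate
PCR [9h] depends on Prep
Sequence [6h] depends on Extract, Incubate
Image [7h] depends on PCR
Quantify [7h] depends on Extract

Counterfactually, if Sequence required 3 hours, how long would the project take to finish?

24

Actual critical path: Prep→PCR→Image = 8+9+7 = 24 ⇒ 24 hours.
Sequence has 4 hours of float (longest path through it is 20).
That remains the longest chain; total 24 hours.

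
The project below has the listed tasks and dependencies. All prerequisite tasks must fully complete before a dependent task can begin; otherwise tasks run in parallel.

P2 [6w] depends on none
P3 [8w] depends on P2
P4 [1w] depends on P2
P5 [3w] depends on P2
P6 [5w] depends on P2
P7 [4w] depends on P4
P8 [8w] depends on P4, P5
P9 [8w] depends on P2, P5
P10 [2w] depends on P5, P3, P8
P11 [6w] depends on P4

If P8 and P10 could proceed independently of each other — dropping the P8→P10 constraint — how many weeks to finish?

With the dependency in place, P2→P5→P8→P10 = 6+3+8+2 = 19 sets the finish at 19 weeks.
Without P8→P10, P10's earliest start moves from 17 to 14.
The longest chain is now P2→P5→P8 = 6+3+8 = 17, so the job takes 17 weeks.

17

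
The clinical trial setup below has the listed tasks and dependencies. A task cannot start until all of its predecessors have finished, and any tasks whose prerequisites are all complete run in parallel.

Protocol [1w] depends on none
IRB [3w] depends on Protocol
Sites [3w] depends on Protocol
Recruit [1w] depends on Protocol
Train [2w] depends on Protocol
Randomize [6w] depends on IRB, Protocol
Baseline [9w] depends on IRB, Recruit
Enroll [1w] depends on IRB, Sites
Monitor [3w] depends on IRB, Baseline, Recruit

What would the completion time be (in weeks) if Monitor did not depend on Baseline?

13

Original critical path: Protocol→IRB→Baseline→Monitor = 1+3+9+3 = 16 ⇒ 16 weeks.
Without Baseline→Monitor, Monitor's earliest start moves from 13 to 4.
After: Protocol→IRB→Baseline = 1+3+9 = 13 → 13 weeks.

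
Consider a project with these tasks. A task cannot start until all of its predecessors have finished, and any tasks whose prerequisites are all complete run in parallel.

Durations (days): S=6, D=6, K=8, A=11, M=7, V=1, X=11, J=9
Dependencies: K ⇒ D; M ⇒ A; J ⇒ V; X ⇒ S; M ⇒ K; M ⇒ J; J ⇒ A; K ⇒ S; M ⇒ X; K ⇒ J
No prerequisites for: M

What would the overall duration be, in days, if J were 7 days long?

Critical path before the change: M→K→J→A = 7+8+9+11 = 35 giving 35 days.
J lies on that path, so at 7 days the path becomes 33 days.
The critical path is still M→K→J→A; finish is now 33 days.

33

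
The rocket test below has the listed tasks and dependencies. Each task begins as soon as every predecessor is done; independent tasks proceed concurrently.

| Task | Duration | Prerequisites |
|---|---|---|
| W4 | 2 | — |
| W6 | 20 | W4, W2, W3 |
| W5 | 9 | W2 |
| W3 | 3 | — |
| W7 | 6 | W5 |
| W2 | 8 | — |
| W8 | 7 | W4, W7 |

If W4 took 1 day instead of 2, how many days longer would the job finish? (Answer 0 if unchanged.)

0

The binding path is W2→W5→W7→W8 = 8+9+6+7 = 30; finish at 30 days.
The longest path through W4 is only 22 days, so W4 has float 8.
That remains the longest chain; total 30 days.
Change in finish: 30 − 30 = +0 days.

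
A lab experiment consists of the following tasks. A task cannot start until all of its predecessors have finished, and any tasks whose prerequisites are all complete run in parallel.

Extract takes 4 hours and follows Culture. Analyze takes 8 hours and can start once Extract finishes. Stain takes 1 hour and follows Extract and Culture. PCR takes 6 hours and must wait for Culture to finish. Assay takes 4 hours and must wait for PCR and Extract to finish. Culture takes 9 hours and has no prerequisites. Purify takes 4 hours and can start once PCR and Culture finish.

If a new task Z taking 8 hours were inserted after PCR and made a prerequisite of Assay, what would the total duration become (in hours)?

27

Originally the lab experiment takes 21 hours.
With Z inserted, Assay now waits for max(PCR, Extract, Z).
New critical path: Culture→PCR→Z→Assay = 9+6+8+4 = 27 ⇒ 27 hours.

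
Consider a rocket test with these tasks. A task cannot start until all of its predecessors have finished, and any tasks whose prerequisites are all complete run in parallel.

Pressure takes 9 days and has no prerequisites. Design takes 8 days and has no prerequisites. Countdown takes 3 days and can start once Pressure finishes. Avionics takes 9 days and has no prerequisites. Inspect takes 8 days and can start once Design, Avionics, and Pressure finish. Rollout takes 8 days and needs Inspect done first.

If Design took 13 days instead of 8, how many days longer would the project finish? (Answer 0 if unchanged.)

4

The binding path is Avionics→Inspect→Rollout = 9+8+8 = 25; finish at 25 days.
Design is off the critical path — its longest chain is 24 days, giving 1 of slack.
The binding chain switches to Design→Inspect→Rollout = 13+8+8 = 29; finish 29 days.
Change in finish: 29 − 25 = +4 days.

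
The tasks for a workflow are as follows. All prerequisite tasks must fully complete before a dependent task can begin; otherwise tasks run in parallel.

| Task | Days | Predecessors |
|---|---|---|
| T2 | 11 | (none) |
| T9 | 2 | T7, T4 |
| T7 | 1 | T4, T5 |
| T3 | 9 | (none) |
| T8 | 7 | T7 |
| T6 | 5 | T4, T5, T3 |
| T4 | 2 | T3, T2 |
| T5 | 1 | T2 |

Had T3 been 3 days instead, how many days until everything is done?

21

As given, the longest chain is T2→T4→T7→T8 = 11+2+1+7 = 21, so the finish is 21 days.
T3 is off the critical path — its longest chain is 19 days, giving 2 of slack.
The critical path is still T2→T4→T7→T8; finish is now 21 days.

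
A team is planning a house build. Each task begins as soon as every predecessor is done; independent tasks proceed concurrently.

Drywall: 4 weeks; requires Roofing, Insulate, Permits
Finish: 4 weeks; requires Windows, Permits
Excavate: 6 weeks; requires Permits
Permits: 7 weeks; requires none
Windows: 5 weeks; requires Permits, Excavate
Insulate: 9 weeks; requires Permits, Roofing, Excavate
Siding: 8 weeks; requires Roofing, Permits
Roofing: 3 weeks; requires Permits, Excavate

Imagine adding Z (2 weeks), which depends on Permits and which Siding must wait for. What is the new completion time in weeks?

Originally the plan takes 29 weeks.
With Z inserted, Siding now waits for max(Roofing, Permits, Z).
New critical path: Permits→Excavate→Roofing→Insulate→Drywall = 7+6+3+9+4 = 29 ⇒ 29 weeks.

29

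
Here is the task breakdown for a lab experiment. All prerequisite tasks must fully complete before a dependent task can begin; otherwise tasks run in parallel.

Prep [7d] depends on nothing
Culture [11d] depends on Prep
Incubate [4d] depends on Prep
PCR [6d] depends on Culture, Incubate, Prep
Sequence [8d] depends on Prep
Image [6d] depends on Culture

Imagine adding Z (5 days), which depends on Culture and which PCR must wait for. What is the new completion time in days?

29

Originally the schedule takes 24 days.
With Z inserted, PCR now waits for max(Culture, Incubate, Prep, Z).
New critical path: Prep→Culture→Z→PCR = 7+11+5+6 = 29 ⇒ 29 days.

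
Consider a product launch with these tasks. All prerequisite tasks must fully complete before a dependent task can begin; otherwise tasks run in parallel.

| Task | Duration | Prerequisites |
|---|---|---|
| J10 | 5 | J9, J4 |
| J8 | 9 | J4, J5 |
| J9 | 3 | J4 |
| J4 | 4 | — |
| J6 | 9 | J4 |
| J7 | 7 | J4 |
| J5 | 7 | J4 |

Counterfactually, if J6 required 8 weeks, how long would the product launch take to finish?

20

Critical path before the change: J4→J5→J8 = 4+7+9 = 20 giving 20 weeks.
J6 is off the critical path — its longest chain is 13 weeks, giving 7 of slack.
No other chain overtakes it, so the finish is 20 weeks.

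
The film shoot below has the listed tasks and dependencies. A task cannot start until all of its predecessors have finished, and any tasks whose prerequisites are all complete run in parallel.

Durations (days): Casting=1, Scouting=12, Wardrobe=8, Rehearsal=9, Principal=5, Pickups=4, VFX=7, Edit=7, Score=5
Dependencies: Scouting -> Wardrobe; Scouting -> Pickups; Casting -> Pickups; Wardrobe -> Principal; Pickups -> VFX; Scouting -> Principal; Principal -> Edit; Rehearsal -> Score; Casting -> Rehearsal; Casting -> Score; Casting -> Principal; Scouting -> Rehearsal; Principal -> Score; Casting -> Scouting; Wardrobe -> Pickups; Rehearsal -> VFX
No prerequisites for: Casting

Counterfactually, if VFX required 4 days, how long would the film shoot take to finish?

33

Critical path before the change: Casting→Scouting→Wardrobe→Principal→Edit = 1+12+8+5+7 = 33 giving 33 days.
VFX has 1 day of float (longest path through it is 32).
No other chain overtakes it, so the finish is 33 days.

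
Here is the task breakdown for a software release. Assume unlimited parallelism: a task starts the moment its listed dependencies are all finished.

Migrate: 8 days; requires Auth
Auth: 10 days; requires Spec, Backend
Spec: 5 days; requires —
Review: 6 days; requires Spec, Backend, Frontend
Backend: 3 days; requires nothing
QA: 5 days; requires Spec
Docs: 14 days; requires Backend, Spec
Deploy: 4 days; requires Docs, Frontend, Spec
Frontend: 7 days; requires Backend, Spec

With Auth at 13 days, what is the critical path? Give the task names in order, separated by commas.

Spec, Auth, Migrate

Actual critical path: Spec→Auth→Migrate = 5+10+8 = 23 ⇒ 23 days.
Auth is on the critical path; changing it to 13 makes that path 26 days.
No other chain overtakes it, so the finish is 26 days.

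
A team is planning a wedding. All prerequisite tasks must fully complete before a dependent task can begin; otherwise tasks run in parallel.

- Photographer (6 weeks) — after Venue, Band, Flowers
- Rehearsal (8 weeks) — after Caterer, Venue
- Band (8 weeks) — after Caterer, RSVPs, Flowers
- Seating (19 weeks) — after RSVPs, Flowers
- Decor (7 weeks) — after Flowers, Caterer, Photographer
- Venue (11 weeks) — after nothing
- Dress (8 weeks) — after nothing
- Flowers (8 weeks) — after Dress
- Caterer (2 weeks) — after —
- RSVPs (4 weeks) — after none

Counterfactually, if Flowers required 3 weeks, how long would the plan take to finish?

32

Baseline: Dress→Flowers→Band→Photographer→Decor = 8+8+8+6+7 = 37 → 37 weeks.
Flowers lies on that path, so at 3 weeks the path becomes 32 weeks.
No other chain overtakes it, so the finish is 32 weeks.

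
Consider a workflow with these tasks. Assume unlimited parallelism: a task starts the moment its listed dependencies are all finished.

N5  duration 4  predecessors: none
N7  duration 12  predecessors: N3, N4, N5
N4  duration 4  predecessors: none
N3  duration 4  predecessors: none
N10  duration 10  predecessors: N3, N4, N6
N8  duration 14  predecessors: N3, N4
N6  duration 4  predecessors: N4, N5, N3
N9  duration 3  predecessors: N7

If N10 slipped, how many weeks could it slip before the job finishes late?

N3→N7→N9 = 4+12+3 = 19 sets the makespan at 19 weeks.
The longest chain containing N10 totals 18 weeks.
Float = 19 − 18 = 1.

1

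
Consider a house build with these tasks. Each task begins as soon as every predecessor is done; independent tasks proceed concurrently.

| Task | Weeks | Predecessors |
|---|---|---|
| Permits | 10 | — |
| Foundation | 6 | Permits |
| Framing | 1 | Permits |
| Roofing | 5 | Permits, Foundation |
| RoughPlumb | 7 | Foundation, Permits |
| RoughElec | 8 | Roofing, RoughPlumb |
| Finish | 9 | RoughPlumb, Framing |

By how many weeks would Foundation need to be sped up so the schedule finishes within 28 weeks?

4

Current finish: 32 weeks; target: 28.
Foundation is on every critical path, so each week cut from Foundation cuts the finish by one (this holds down to a finish of 27).
Need 32 − 28 = 4 weeks off Foundation → Foundation becomes 2 weeks, finish becomes 28.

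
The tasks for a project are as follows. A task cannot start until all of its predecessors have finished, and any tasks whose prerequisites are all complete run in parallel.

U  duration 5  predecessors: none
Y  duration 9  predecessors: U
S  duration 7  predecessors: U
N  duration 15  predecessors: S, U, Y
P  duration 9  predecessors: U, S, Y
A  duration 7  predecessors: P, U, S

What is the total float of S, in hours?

2

U→Y→P→A = 5+9+9+7 = 30 sets the makespan at 30 hours.
S finishes as early as 12 and must finish by 14.
Slack of S = 7 − 5 = 2 hours.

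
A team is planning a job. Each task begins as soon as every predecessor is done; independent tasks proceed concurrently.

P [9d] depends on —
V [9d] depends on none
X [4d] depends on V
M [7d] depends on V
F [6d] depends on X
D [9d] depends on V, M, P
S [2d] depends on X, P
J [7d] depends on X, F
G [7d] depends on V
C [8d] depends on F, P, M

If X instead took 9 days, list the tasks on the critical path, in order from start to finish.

V, X, F, C

As given, the longest chain is V→X→F→C = 9+4+6+8 = 27, so the finish is 27 days.
Since X is critical, the +5 change carries straight to that chain (now 32 days).
No other chain overtakes it, so the finish is 32 days.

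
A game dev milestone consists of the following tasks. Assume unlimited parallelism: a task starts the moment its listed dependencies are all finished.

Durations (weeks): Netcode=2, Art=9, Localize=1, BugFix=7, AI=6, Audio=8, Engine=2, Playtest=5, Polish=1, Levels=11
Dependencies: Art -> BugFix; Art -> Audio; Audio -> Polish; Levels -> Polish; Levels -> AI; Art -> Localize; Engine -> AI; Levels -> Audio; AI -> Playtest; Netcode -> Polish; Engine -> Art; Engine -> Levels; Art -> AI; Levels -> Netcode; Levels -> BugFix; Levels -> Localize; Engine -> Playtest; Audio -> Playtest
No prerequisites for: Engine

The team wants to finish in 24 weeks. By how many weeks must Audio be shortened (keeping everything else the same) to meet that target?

Current finish: 26 weeks; target: 24.
Audio is on every critical path, so each week cut from Audio cuts the finish by one (this holds down to a finish of 24).
Need 26 − 24 = 2 weeks off Audio → Audio becomes 6 weeks, finish becomes 24.

2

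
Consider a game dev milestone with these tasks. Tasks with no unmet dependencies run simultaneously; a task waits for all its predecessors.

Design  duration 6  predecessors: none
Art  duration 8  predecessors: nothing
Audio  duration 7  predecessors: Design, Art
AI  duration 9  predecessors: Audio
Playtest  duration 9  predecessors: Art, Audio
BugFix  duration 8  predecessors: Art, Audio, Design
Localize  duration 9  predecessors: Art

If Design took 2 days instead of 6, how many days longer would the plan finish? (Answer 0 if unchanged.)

The binding path is Art→Audio→AI = 8+7+9 = 24; finish at 24 days.
The longest path through Design is only 22 days, so Design has float 2.
No other chain overtakes it, so the finish is 24 days.
Change in finish: 24 − 24 = +0 days.

0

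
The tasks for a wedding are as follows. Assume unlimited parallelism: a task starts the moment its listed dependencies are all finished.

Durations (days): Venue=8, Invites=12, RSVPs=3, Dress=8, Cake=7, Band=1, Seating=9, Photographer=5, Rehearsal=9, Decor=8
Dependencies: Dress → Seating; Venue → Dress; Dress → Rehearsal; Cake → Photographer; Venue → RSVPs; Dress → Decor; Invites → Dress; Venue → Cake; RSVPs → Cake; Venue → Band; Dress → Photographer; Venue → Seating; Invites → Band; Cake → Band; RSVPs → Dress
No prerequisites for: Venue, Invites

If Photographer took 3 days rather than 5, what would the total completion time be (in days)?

The binding path is Invites→Dress→Seating = 12+8+9 = 29; finish at 29 days.
Photographer is off the critical path — its longest chain is 25 days, giving 4 of slack.
The critical path is still Invites→Dress→Seating; finish is now 29 days.

29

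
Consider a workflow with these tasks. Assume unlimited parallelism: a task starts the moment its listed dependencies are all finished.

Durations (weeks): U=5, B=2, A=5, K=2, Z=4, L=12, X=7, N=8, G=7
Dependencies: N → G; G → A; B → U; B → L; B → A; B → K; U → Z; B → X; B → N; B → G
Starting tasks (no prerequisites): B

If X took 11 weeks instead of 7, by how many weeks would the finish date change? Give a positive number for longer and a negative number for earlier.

As given, the longest chain is B→N→G→A = 2+8+7+5 = 22, so the finish is 22 weeks.
X is off the critical path — its longest chain is 9 weeks, giving 13 of slack.
The critical path is still B→N→G→A; finish is now 22 weeks.
Change in finish: 22 − 22 = +0 weeks.

0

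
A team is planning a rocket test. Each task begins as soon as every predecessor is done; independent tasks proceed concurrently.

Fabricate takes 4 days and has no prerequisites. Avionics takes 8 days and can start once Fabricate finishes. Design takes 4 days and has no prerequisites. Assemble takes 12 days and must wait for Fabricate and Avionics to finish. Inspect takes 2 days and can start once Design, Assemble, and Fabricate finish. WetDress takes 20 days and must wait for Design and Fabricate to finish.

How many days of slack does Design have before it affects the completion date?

2

Critical path: Fabricate→Avionics→Assemble→Inspect = 4+8+12+2 = 26, so the finish is 26 days.
Longest path through Design: 24 days (earliest finish 4, latest finish 6).
So Design can slip 6 − 4 = 2 days.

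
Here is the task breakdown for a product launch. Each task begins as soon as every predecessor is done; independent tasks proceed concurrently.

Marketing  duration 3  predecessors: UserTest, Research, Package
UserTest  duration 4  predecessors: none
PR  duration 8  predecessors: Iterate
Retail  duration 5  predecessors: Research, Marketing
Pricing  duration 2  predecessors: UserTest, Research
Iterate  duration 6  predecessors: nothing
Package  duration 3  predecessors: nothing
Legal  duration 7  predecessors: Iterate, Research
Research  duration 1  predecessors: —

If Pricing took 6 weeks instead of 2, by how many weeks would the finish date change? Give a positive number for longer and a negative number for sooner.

Baseline: Iterate→PR = 6+8 = 14 → 14 weeks.
Pricing is off the critical path — its longest chain is 6 weeks, giving 8 of slack.
No other chain overtakes it, so the finish is 14 weeks.
Change in finish: 14 − 14 = +0 weeks.

0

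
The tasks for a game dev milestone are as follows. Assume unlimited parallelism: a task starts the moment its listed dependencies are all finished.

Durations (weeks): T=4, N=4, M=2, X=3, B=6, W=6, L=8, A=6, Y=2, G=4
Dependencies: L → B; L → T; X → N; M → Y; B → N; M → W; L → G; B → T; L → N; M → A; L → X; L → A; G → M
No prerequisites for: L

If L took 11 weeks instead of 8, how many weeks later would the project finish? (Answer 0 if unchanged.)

3

The binding path is L→G→M→A = 8+4+2+6 = 20; finish at 20 weeks.
L is on the critical path; changing it to 11 makes that path 23 weeks.
The critical path is still L→G→M→A; finish is now 23 weeks.
Change in finish: 23 − 20 = +3 weeks.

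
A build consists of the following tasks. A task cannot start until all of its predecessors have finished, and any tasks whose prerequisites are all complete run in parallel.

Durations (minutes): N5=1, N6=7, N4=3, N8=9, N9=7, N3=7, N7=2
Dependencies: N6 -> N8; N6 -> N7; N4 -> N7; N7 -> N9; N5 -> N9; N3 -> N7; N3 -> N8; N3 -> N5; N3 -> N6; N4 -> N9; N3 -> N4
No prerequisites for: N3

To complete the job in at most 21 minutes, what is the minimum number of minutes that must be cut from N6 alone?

Current finish: 23 minutes; target: 21.
N6 is on every critical path, so each minute cut from N6 cuts the finish by one (this holds down to a finish of 19).
Need 23 − 21 = 2 minutes off N6 → N6 becomes 5 minutes, finish becomes 21.

2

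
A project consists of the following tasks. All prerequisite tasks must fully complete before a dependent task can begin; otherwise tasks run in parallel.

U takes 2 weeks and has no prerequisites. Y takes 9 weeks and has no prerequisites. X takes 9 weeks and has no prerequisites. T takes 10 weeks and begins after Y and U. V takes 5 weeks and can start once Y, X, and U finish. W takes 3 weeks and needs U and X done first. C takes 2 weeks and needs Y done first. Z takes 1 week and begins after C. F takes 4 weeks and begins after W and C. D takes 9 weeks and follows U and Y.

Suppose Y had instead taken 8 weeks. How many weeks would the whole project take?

Actual critical path: Y→T = 9+10 = 19 ⇒ 19 weeks.
Y is on the critical path; changing it to 8 makes that path 18 weeks.
No other chain overtakes it, so the finish is 18 weeks.

18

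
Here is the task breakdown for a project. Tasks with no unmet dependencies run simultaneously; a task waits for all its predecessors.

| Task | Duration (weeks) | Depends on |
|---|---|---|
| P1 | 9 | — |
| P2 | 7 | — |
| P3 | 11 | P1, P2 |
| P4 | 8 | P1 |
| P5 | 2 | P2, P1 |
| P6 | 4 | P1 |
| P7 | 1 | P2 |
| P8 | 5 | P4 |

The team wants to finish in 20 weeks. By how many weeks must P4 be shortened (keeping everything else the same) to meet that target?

2

Current finish: 22 weeks; target: 20.
P4 is on every critical path, so each week cut from P4 cuts the finish by one (this holds down to a finish of 20).
Need 22 − 20 = 2 weeks off P4 → P4 becomes 6 weeks, finish becomes 20.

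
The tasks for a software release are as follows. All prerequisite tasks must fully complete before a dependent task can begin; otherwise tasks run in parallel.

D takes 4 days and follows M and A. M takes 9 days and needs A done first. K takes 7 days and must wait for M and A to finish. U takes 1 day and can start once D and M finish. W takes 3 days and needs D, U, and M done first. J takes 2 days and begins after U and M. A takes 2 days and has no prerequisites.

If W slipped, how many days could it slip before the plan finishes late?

A→M→D→U→W = 2+9+4+1+3 = 19 sets the makespan at 19 days.
W finishes as early as 19 and must finish by 19.
So W can slip 19 − 19 = 0 days.

0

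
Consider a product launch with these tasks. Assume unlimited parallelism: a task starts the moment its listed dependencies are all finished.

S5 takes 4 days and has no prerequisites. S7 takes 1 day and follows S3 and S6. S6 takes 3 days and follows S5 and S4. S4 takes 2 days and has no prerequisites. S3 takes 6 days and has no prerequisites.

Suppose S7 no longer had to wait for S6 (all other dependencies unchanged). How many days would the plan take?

7

With the dependency in place, S5→S6→S7 = 4+3+1 = 8 sets the finish at 8 days.
Without S6→S7, S7's earliest start moves from 7 to 6.
The longest chain is now S3→S7 = 6+1 = 7, so the plan takes 7 days.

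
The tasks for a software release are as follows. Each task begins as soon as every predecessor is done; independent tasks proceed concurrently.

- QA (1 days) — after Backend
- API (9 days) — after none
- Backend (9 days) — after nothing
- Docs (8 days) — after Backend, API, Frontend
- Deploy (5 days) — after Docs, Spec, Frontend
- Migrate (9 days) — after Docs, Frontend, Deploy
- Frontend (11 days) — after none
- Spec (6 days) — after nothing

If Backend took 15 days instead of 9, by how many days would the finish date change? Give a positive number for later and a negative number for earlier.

The binding path is Frontend→Docs→Deploy→Migrate = 11+8+5+9 = 33; finish at 33 days.
Backend has 2 days of float (longest path through it is 31).
New critical path: Backend→Docs→Deploy→Migrate = 15+8+5+9 = 37 ⇒ 37 days.
Change in finish: 37 − 33 = +4 days.

4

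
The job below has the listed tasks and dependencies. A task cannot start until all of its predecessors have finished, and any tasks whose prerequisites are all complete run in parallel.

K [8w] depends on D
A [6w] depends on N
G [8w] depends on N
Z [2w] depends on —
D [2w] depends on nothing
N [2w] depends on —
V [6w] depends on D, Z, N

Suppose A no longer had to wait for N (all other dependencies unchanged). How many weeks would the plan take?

10

Original critical path: N→G = 2+8 = 10 ⇒ 10 weeks.
Without N→A, A's earliest start moves from 2 to 0.
The longest chain is now N→G = 2+8 = 10, so the plan takes 10 weeks.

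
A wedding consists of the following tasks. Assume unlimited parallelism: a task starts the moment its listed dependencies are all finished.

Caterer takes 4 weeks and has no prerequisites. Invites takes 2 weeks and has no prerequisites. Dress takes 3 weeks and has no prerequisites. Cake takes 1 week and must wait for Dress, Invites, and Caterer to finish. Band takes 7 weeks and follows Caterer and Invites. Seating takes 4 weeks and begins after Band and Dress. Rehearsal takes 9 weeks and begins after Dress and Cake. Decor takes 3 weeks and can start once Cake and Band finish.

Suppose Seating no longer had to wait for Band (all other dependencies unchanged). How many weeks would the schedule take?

14

With the dependency in place, Caterer→Band→Seating = 4+7+4 = 15 sets the finish at 15 weeks.
Without Band→Seating, Seating's earliest start moves from 11 to 3.
New critical path: Caterer→Cake→Rehearsal = 4+1+9 = 14 ⇒ 14 weeks.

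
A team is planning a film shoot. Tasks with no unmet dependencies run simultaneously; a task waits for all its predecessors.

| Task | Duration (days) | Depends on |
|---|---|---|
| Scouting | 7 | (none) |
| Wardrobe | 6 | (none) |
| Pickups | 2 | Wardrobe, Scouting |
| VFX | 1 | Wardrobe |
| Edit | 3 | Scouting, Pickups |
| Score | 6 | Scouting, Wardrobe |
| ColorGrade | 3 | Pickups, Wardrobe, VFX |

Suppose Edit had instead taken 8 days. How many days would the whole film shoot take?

As given, the longest chain is Scouting→Score = 7+6 = 13, so the finish is 13 days.
The longest path through Edit is only 12 days, so Edit has float 1.
Now Scouting→Pickups→Edit = 7+2+8 = 17 is longest, so the finish becomes 17 days.

17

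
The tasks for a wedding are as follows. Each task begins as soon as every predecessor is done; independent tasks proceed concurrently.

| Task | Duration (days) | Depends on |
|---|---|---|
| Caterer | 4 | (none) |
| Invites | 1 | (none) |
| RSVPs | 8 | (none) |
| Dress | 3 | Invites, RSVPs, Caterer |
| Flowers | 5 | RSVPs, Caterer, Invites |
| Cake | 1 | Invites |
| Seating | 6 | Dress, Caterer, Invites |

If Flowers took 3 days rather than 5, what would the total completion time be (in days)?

17

Actual critical path: RSVPs→Dress→Seating = 8+3+6 = 17 ⇒ 17 days.
Flowers has 4 days of float (longest path through it is 13).
No other chain overtakes it, so the finish is 17 days.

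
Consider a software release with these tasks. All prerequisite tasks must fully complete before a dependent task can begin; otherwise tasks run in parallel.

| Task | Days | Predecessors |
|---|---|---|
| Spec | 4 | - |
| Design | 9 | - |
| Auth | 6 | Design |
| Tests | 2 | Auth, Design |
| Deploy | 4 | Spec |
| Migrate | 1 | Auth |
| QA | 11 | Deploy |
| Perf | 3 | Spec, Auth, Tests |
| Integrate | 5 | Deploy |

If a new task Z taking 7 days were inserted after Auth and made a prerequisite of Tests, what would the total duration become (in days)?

Originally the project takes 20 days.
With Z inserted, Tests now waits for max(Auth, Design, Z).
New critical path: Design→Auth→Z→Tests→Perf = 9+6+7+2+3 = 27 ⇒ 27 days.

27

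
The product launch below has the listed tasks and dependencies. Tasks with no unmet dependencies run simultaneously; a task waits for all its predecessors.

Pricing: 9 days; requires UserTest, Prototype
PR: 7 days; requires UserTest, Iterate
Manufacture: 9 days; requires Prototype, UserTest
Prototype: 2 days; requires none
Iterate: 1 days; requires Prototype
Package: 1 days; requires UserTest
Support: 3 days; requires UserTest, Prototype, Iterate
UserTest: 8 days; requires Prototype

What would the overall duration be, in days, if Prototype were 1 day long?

18

As given, the longest chain is Prototype→UserTest→Manufacture = 2+8+9 = 19, so the finish is 19 days.
Prototype is on the critical path; changing it to 1 makes that path 18 days.
No other chain overtakes it, so the finish is 18 days.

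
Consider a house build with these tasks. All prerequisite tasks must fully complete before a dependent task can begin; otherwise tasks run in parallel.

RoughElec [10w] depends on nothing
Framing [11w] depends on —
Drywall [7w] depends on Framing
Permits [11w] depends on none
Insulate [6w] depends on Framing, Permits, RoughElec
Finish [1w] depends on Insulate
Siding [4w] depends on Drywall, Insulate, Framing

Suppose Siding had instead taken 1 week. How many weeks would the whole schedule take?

19

Critical path before the change: Framing→Drywall→Siding = 11+7+4 = 22 giving 22 weeks.
Since Siding is critical, the -3 change carries straight to that chain (now 19 weeks).
No other chain overtakes it, so the finish is 19 weeks.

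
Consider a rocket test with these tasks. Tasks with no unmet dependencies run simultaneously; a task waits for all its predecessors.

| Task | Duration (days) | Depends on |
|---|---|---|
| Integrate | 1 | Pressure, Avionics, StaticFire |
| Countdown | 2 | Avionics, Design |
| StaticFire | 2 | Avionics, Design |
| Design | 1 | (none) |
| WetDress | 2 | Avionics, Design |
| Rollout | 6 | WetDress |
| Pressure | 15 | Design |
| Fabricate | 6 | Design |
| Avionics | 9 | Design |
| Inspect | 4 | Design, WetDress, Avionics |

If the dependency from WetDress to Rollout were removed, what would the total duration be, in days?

Original critical path: Design→Avionics→WetDress→Rollout = 1+9+2+6 = 18 ⇒ 18 days.
Without WetDress→Rollout, Rollout's earliest start moves from 12 to 0.
After: Design→Pressure→Integrate = 1+15+1 = 17 → 17 days.

17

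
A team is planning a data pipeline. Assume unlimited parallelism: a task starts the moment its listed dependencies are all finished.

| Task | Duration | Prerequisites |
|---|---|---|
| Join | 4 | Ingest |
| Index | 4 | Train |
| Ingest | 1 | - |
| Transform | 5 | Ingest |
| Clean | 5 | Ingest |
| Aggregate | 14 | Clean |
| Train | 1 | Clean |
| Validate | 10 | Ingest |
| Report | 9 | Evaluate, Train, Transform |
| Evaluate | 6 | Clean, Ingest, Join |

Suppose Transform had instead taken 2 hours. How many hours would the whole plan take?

21

Actual critical path: Ingest→Clean→Evaluate→Report = 1+5+6+9 = 21 ⇒ 21 hours.
Transform is off the critical path — its longest chain is 15 hours, giving 6 of slack.
The critical path is still Ingest→Clean→Evaluate→Report; finish is now 21 hours.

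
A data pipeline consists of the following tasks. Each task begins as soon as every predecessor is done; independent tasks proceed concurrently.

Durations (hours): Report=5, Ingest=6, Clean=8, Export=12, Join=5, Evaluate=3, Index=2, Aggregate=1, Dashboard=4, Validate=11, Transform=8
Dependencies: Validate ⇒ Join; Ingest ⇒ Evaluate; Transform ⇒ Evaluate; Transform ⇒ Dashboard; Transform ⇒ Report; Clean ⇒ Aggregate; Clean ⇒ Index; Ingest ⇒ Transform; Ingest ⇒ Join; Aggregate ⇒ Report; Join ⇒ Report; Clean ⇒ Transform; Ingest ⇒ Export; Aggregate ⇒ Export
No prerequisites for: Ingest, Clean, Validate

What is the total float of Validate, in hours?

0

Critical path: Clean→Transform→Report = 8+8+5 = 21, so the finish is 21 hours.
Validate finishes as early as 11 and must finish by 11.
So Validate can slip 11 − 11 = 0 hours.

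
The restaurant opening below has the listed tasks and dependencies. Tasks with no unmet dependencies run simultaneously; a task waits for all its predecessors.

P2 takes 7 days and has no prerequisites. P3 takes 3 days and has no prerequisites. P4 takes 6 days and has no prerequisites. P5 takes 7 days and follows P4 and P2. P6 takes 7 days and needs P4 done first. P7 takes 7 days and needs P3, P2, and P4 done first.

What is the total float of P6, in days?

Critical path: P2→P5 = 7+7 = 14, so the finish is 14 days.
Longest path through P6: 13 days (earliest finish 13, latest finish 14).
Slack of P6 = 7 − 6 = 1 day.

1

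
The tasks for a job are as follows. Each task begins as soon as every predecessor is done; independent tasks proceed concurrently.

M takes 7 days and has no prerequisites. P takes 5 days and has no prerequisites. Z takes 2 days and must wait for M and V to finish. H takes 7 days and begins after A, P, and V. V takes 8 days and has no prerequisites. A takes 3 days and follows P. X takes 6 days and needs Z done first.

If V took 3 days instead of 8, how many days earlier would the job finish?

1

Baseline: V→Z→X = 8+2+6 = 16 → 16 days.
V lies on that path, so at 3 days the path becomes 11 days.
New critical path: M→Z→X = 7+2+6 = 15 ⇒ 15 days.
Change in finish: 15 − 16 = -1 days.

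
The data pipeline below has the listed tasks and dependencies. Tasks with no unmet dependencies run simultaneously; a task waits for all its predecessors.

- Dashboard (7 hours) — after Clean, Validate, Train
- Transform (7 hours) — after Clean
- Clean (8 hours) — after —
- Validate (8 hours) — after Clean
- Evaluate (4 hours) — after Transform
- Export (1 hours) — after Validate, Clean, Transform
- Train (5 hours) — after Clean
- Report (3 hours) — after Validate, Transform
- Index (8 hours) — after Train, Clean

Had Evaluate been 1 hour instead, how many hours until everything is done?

23

As given, the longest chain is Clean→Validate→Dashboard = 8+8+7 = 23, so the finish is 23 hours.
Evaluate is off the critical path — its longest chain is 19 hours, giving 4 of slack.
The critical path is still Clean→Validate→Dashboard; finish is now 23 hours.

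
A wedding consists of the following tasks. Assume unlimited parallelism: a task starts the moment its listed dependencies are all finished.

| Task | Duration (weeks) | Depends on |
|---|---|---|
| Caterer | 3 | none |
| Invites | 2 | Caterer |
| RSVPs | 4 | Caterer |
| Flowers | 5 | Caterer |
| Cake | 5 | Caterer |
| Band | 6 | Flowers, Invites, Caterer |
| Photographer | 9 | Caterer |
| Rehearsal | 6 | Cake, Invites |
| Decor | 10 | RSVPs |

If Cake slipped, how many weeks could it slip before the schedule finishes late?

3

Critical path: Caterer→RSVPs→Decor = 3+4+10 = 17, so the finish is 17 weeks.
Longest path through Cake: 14 weeks (earliest finish 8, latest finish 11).
So Cake can slip 11 − 8 = 3 weeks.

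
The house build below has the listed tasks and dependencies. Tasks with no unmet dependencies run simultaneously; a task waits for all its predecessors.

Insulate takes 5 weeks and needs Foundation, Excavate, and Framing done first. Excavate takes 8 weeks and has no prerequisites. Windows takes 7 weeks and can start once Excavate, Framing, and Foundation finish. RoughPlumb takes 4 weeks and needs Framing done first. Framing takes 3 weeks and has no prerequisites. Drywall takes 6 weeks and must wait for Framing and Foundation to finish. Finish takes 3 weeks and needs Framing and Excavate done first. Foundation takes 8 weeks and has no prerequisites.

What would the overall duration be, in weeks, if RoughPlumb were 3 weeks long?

15

Critical path before the change: Excavate→Windows = 8+7 = 15 giving 15 weeks.
RoughPlumb has 8 weeks of float (longest path through it is 7).
The critical path is still Excavate→Windows; finish is now 15 weeks.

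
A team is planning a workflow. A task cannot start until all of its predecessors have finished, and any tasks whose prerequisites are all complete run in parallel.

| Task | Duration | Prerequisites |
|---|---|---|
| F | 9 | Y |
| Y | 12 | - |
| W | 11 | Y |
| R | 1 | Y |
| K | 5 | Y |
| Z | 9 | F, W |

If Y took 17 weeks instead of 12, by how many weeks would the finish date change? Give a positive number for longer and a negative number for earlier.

5

Baseline: Y→W→Z = 12+11+9 = 32 → 32 weeks.
Y is on the critical path; changing it to 17 makes that path 37 weeks.
No other chain overtakes it, so the finish is 37 weeks.
Change in finish: 37 − 32 = +5 weeks.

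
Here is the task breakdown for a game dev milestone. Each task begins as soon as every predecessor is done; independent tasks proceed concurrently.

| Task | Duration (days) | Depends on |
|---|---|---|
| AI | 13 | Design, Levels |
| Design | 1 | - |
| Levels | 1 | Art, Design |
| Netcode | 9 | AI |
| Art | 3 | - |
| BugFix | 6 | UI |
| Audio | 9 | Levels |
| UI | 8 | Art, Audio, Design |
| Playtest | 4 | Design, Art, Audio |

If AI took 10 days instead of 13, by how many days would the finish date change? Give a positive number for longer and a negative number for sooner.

0

Actual critical path: Art→Levels→Audio→UI→BugFix = 3+1+9+8+6 = 27 ⇒ 27 days.
The longest path through AI is only 26 days, so AI has float 1.
The critical path is still Art→Levels→Audio→UI→BugFix; finish is now 27 days.
Change in finish: 27 − 27 = +0 days.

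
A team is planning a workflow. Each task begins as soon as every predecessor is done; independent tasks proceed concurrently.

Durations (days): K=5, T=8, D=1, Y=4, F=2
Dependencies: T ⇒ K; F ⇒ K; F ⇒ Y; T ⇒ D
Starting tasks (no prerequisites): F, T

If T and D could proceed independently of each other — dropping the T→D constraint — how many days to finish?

13

Original critical path: T→K = 8+5 = 13 ⇒ 13 days.
Without T→D, D's earliest start moves from 8 to 0.
New critical path: T→K = 8+5 = 13 ⇒ 13 days.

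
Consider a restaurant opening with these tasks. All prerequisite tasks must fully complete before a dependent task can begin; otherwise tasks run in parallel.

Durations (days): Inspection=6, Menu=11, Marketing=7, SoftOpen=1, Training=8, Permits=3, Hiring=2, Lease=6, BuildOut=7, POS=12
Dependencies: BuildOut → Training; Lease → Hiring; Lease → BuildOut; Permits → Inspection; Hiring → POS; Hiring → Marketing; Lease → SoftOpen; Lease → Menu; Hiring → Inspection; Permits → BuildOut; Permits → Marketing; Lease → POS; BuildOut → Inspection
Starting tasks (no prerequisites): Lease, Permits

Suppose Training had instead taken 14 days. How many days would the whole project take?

Baseline: Lease→BuildOut→Training = 6+7+8 = 21 → 21 days.
Training lies on that path, so at 14 days the path becomes 27 days.
That remains the longest chain; total 27 days.

27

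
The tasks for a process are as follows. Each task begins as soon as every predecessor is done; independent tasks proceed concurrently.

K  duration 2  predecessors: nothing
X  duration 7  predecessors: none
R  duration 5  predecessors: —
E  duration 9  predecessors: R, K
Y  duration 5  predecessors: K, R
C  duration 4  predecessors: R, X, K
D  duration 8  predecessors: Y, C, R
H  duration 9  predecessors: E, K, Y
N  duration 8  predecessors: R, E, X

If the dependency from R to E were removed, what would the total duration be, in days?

20

Before: longest chain R→E→H = 5+9+9 = 23, finish 23.
Without R→E, E's earliest start moves from 5 to 2.
The longest chain is now K→E→H = 2+9+9 = 20, so the process takes 20 days.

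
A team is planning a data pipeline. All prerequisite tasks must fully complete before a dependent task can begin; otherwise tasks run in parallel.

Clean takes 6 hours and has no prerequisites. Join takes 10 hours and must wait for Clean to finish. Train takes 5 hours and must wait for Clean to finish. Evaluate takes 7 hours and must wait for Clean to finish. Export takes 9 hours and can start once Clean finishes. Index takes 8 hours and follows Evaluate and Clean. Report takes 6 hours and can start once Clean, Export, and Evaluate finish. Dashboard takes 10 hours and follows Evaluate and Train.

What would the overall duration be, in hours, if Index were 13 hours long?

As given, the longest chain is Clean→Evaluate→Dashboard = 6+7+10 = 23, so the finish is 23 hours.
Index is off the critical path — its longest chain is 21 hours, giving 2 of slack.
Now Clean→Evaluate→Index = 6+7+13 = 26 is longest, so the finish becomes 26 hours.

26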